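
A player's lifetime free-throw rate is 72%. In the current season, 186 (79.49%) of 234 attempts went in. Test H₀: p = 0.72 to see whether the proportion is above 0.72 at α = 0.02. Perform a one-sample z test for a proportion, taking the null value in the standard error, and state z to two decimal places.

z = 2.55

p̂ = 186/234 = 0.7949.
SE = √(p₀(1−p₀)/n) = √(0.2016/234) = 0.0294.
z = (0.7949 − 0.72)/0.0294 = 0.0749/0.0294 = 2.55.
p-value = P(Z > 2.551) ≈ 0.0054; since p < α = 0.02, reject H₀.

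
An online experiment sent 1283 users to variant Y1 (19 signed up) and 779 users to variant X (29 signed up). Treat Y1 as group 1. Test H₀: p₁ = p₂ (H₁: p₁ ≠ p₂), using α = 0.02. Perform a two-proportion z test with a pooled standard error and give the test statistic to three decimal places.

p̂₁ = 19/1283 ≈ 0.01481, p̂₂ = 29/779 ≈ 0.03723.
Pooled p̂ = (19+29)/(1283+779) = 48/2062 = 0.02328.
SE = √(0.0227365 × 0.00206312) = 0.00685.
z = (0.01481 − 0.03723)/0.00685 = -0.02242/0.00685 = -3.273.
Two-sided p-value ≈ 2·Φ(−3.273) = 0.0011, so at α = 0.02 we reject H₀.

z = -3.273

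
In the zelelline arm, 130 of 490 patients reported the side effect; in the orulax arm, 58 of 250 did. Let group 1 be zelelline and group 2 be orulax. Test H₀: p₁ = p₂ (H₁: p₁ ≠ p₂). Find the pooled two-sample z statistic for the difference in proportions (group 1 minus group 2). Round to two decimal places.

z = 0.98

p̂₁ = 130/490 ≈ 0.26531, p̂₂ = 58/250 ≈ 0.23200.
Pooled p̂ = (130+58)/(490+250) = 188/740 = 0.25405.
SE = √(0.189511 × 0.00604082) = 0.03383.
z = (0.26531 − 0.23200)/0.03383 = 0.03331/0.03383 = 0.98.
Two-sided p-value ≈ 2·Φ(−0.984) = 0.3249.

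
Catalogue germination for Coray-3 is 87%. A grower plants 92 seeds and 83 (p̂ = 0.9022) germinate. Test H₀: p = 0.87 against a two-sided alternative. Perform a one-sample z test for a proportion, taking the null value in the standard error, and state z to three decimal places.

p̂ = 83/92 ≈ 0.90217.
Under H₀, SE = √(0.87·0.13/92) = √(0.00122935) = 0.03506.
z = (0.90217 − 0.87)/0.03506 = 0.03217/0.03506 = 0.918.

z = 0.918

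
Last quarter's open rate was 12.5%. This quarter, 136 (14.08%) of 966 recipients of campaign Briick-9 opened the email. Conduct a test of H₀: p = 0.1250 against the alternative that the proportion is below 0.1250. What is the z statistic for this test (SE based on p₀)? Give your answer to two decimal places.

p̂ = 136/966 ≈ 0.14079.
SE = √(p₀(1−p₀)/n) = √(0.10938/966) = 0.01064.
z = (0.14079 − 0.125)/0.01064 = 0.01579/0.01064 = 1.48.

z = 1.48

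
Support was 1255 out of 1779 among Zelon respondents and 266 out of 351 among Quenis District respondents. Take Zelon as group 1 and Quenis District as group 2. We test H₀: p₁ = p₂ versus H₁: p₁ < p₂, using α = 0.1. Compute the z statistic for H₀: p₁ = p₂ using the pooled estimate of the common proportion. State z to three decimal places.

p̂₁ = 1255/1779 ≈ 0.70545, p̂₂ = 266/351 ≈ 0.75783.
Pooled p̂ = (1255+266)/(1779+351) = 1521/2130 = 0.71408.
SE = √(0.204168 × 0.00341112) = 0.02639.
z = (0.70545 − 0.75783)/0.02639 = -0.05238/0.02639 = -1.985.
p-value = P(Z < -1.985) ≈ 0.0236; since p < α = 0.1, reject H₀.

z = -1.985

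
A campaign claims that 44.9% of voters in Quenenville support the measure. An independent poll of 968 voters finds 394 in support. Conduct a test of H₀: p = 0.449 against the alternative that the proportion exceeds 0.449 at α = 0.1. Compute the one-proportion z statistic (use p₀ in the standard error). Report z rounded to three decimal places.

p̂ = 394/968 = 0.407025.
Under H₀, SE = √(0.449·0.551/968) = √(0.000255577) = 0.015987.
z = (0.407025 − 0.449)/0.015987 = -0.041975/0.015987 = -2.626.
p-value = P(Z > -2.626) ≈ 0.9957; since p > α = 0.1, fail to reject H₀.

z = -2.626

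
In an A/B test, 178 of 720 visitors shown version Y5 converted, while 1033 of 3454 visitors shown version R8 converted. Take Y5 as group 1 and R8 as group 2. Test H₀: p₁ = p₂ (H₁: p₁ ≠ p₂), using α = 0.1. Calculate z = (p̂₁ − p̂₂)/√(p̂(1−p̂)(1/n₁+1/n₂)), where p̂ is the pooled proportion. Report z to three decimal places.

z = -2.789

p̂₁ = 178/720 = 0.24722, p̂₂ = 1033/3454 = 0.29907.
Pooled p̂ = (178+1033)/(720+3454) = 1211/4174 = 0.29013.
SE = √(p̂(1−p̂)(1/n₁+1/n₂)) = √(0.29013·0.70987·0.00167841) = √(0.000345675) = 0.01859.
z = (0.24722 − 0.29907)/0.01859 = -0.05185/0.01859 = -2.789.
p-value = 2·P(Z > 2.789) ≈ 0.0053, so at α = 0.1 we reject H₀.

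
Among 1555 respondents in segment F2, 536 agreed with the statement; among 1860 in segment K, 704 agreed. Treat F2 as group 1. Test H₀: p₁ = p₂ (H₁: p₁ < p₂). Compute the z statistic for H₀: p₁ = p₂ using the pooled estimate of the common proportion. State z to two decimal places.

p̂₁ = 536/1555 ≈ 0.3447, p̂₂ = 704/1860 ≈ 0.3785.
Pooled p̂ = (536+704)/(1555+1860) = 1240/3415 = 0.3631.
SE = √(0.231259 × 0.00118072) = 0.0165.
z = (0.3447 − 0.3785)/0.0165 = -0.0338/0.0165 = -2.05.

z = -2.05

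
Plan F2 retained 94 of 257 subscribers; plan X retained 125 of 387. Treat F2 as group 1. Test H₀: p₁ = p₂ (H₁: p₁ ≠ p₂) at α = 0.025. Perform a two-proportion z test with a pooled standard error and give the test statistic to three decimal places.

z = 1.122

p̂₁ = 94/257 = 0.36576, p̂₂ = 125/387 = 0.32300.
Pooled p̂ = (94+125)/(257+387) = 219/644 = 0.34006.
SE = √(0.22442 × 0.00647503) = 0.03812.
z = (0.36576 − 0.32300)/0.03812 = 0.04276/0.03812 = 1.122.
p-value = 2·P(Z > 1.122) ≈ 0.2620, so at α = 0.025 we fail to reject H₀.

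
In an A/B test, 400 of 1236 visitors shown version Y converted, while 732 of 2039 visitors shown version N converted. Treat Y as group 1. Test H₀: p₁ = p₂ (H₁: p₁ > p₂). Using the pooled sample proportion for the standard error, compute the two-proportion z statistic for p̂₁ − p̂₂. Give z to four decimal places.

p̂₁ = 400/1236 ≈ 0.323625, p̂₂ = 732/2039 ≈ 0.359000.
Pooled p̂ = (400+732)/(1236+2039) = 1132/3275 = 0.345649.
SE = √(0.226176 × 0.0012995) = 0.017144.
z = (0.323625 − 0.359000)/0.017144 = -0.035375/0.017144 = -2.0634.

z = -2.0634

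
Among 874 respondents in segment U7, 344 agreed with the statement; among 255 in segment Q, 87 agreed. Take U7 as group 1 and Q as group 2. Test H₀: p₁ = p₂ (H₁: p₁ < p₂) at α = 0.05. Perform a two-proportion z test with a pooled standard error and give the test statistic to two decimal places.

p̂₁ = 344/874 = 0.39359, p̂₂ = 87/255 = 0.34118.
Pooled p̂ = (344+87)/(874+255) = 431/1129 = 0.38175.
SE = √(p̂(1−p̂)(1/n₁+1/n₂)) = √(0.38175·0.61825·0.00506573) = √(0.0011956) = 0.03458.
z = (0.39359 − 0.34118)/0.03458 = 0.05241/0.03458 = 1.52.
p-value = P(Z < 1.516) ≈ 0.9352; since p > α = 0.05, fail to reject H₀.

z = 1.52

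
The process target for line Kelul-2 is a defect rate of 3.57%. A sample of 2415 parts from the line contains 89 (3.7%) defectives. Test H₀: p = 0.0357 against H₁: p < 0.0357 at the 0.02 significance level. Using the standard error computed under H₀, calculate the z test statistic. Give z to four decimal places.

z = 0.3054

p̂ = 89/2415 = 0.0368530.
Standard error under H₀: √(0.0357×0.9643/2415) = 0.0037756.
z = (0.0368530 − 0.0357)/0.0037756 = 0.0011530/0.0037756 = 0.3054.
p-value = P(Z < 0.305) ≈ 0.6200. With α = 0.02, fail to reject H₀.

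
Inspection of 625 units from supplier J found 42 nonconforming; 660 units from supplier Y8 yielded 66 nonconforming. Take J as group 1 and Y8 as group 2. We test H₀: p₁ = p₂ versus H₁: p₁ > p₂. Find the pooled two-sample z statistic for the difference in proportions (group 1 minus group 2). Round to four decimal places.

z = -2.1181

p̂₁ = 42/625 ≈ 0.0672000, p̂₂ = 66/660 ≈ 0.1000000.
Pooled p̂ = (42+66)/(625+660) = 108/1285 = 0.0840467.
SE = √(0.0769828 × 0.00311515) = 0.0154859.
z = (0.0672000 − 0.1000000)/0.0154859 = -0.0328000/0.0154859 = -2.1181.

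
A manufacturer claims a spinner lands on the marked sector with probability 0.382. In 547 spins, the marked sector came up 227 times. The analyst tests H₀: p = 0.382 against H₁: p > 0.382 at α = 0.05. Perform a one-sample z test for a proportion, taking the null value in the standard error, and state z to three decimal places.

z = 1.588

p̂ = 227/547 = 0.41499.
SE = √(p₀(1−p₀)/n) = √(0.23608/547) = 0.02077.
z = (0.41499 − 0.382)/0.02077 = 0.03299/0.02077 = 1.588.
p-value = P(Z > 1.588) ≈ 0.0561; since p > α = 0.05, fail to reject H₀.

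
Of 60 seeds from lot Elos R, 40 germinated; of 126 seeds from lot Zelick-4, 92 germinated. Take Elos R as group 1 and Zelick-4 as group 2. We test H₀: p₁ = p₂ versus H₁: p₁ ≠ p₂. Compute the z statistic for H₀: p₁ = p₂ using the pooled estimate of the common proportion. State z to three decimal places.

p̂₁ = 40/60 ≈ 0.66667, p̂₂ = 92/126 ≈ 0.73016.
Pooled p̂ = (40+92)/(60+126) = 132/186 = 0.70968.
SE = √(0.206035 × 0.0246032) = 0.07120.
z = (0.66667 − 0.73016)/0.07120 = -0.06349/0.07120 = -0.892.
Two-sided p-value ≈ 2·Φ(−0.892) = 0.3725.

z = -0.892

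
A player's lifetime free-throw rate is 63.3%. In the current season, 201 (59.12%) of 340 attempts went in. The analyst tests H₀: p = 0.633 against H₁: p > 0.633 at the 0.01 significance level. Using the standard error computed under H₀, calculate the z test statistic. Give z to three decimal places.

p̂ = 201/340 = 0.59118.
SE = √(p₀(1−p₀)/n) = √(0.23231/340) = 0.02614.
z = (0.59118 − 0.633)/0.02614 = -0.04182/0.02614 = -1.600.
p-value = P(Z > -1.600) ≈ 0.9452, so at α = 0.01 we fail to reject H₀.

z = -1.600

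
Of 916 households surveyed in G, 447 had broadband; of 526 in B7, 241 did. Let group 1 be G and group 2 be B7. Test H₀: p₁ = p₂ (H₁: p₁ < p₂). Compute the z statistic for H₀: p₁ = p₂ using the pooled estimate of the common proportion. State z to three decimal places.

p̂₁ = 447/916 = 0.487991, p̂₂ = 241/526 = 0.458175.
Pooled p̂ = (447+241)/(916+526) = 688/1442 = 0.477115.
SE = √(p̂(1−p̂)(1/n₁+1/n₂)) = √(0.477115·0.522885·0.00299284) = √(0.000746644) = 0.027325.
z = (0.487991 − 0.458175)/0.027325 = 0.029816/0.027325 = 1.091.
p-value = P(Z < 1.091) ≈ 0.8624.

z = 1.091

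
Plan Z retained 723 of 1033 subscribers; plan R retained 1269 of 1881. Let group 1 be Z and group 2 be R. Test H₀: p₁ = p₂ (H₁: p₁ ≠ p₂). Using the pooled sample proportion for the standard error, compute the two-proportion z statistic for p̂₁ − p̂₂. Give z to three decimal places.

z = 1.403

p̂₁ = 723/1033 = 0.69990, p̂₂ = 1269/1881 = 0.67464.
Pooled p̂ = (723+1269)/(1033+1881) = 1992/2914 = 0.68360.
SE = √(0.216292 × 0.00149969) = 0.01801.
z = (0.69990 − 0.67464)/0.01801 = 0.02526/0.01801 = 1.403.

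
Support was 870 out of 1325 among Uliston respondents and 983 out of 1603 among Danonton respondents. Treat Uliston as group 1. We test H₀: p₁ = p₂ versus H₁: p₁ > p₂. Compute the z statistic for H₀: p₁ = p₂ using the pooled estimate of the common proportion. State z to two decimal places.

p̂₁ = 870/1325 = 0.6566, p̂₂ = 983/1603 = 0.6132.
Pooled p̂ = (870+983)/(1325+1603) = 1853/2928 = 0.6329.
SE = √(0.232349 × 0.00137855) = 0.0179.
z = (0.6566 − 0.6132)/0.0179 = 0.0434/0.0179 = 2.42.

z = 2.42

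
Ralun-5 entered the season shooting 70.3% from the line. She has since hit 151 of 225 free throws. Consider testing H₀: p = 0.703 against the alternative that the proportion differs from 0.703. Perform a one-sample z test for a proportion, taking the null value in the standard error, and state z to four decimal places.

p̂ = 151/225 = 0.671111.
Under H₀, SE = √(0.703·0.297/225) = √(0.00092796) = 0.030462.
z = (0.671111 − 0.703)/0.030462 = -0.031889/0.030462 = -1.0468.
Two-sided p-value ≈ 2·Φ(−1.047) = 0.2952.

z = -1.0468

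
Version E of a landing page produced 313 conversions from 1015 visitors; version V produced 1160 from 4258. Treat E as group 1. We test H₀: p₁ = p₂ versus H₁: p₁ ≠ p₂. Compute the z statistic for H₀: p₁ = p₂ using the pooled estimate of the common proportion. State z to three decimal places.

p̂₁ = 313/1015 ≈ 0.30837, p̂₂ = 1160/4258 ≈ 0.27243.
Pooled p̂ = (313+1160)/(1015+4258) = 1473/5273 = 0.27935.
SE = √(p̂(1−p̂)(1/n₁+1/n₂)) = √(0.27935·0.72065·0.00122007) = √(0.000245616) = 0.01567.
z = (0.30837 − 0.27243)/0.01567 = 0.03594/0.01567 = 2.294.

z = 2.294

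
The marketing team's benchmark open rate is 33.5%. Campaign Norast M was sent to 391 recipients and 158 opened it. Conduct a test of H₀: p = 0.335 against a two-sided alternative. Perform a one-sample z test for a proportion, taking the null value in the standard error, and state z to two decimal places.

p̂ = 158/391 ≈ 0.4041.
Standard error under H₀: √(0.335×0.665/391) = 0.0239.
z = (0.4041 − 0.335)/0.0239 = 0.0691/0.0239 = 2.89.
Two-sided p-value ≈ 2·Φ(−2.895) = 0.0038.

z = 2.89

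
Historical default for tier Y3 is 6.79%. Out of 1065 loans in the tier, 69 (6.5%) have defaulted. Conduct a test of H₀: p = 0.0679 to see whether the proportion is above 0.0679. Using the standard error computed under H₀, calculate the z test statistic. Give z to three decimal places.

p̂ = 69/1065 ≈ 0.064789.
Under H₀, SE = √(0.0679·0.9321/1065) = √(5.94268e-05) = 0.007709.
z = (0.064789 − 0.0679)/0.007709 = -0.003111/0.007709 = -0.404.
p-value = P(Z > -0.404) ≈ 0.6567.

z = -0.404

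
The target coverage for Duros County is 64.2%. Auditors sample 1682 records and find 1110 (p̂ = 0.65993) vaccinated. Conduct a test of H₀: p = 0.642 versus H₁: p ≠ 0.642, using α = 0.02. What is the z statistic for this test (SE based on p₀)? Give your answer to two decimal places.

p̂ = 1110/1682 = 0.6599.
SE = √(p₀(1−p₀)/n) = √(0.22984/1682) = 0.0117.
z = (0.6599 − 0.642)/0.0117 = 0.0179/0.0117 = 1.53.
Two-sided p-value ≈ 2·Φ(−1.534) = 0.1251, so at α = 0.02 we fail to reject H₀.

z = 1.53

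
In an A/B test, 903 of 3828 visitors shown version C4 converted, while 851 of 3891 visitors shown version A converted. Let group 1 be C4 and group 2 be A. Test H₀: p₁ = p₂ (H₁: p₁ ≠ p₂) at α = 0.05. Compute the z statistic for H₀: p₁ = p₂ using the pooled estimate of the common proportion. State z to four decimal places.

p̂₁ = 903/3828 = 0.235893, p̂₂ = 851/3891 = 0.218710.
Pooled p̂ = (903+851)/(3828+3891) = 1754/7719 = 0.227232.
SE = √(p̂(1−p̂)(1/n₁+1/n₂)) = √(0.227232·0.772768·0.000518236) = √(9.10009e-05) = 0.009539.
z = (0.235893 − 0.218710)/0.009539 = 0.017183/0.009539 = 1.8013.
Two-sided p-value ≈ 2·Φ(−1.801) = 0.0717, so at α = 0.05 we fail to reject H₀.

z = 1.8013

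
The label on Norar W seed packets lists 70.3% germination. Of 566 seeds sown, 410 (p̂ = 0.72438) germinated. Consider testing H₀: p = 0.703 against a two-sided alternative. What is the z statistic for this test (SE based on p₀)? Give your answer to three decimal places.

p̂ = 410/566 ≈ 0.72438.
Standard error under H₀: √(0.703×0.297/566) = 0.01921.
z = (0.72438 − 0.703)/0.01921 = 0.02138/0.01921 = 1.113.

z = 1.113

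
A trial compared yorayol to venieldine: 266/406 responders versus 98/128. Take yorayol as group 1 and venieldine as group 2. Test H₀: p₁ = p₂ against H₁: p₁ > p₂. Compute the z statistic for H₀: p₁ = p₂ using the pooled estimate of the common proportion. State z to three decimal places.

z = -2.339

p̂₁ = 266/406 = 0.65517, p̂₂ = 98/128 = 0.76562.
Pooled p̂ = (266+98)/(406+128) = 364/534 = 0.68165.
SE = √(p̂(1−p̂)(1/n₁+1/n₂)) = √(0.68165·0.31835·0.0102756) = √(0.00222984) = 0.04722.
z = (0.65517 − 0.76562)/0.04722 = -0.11045/0.04722 = -2.339.
p-value = P(Z > -2.339) ≈ 0.9903.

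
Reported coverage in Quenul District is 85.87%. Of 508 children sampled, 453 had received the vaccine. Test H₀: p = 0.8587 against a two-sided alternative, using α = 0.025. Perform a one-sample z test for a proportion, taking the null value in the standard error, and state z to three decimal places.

p̂ = 453/508 = 0.891732.
Standard error under H₀: √(0.8587×0.1413/508) = 0.015455.
z = (0.891732 − 0.8587)/0.015455 = 0.033032/0.015455 = 2.137.
p-value = 2·P(Z > 2.137) ≈ 0.0326, so at α = 0.025 we fail to reject H₀.

z = 2.137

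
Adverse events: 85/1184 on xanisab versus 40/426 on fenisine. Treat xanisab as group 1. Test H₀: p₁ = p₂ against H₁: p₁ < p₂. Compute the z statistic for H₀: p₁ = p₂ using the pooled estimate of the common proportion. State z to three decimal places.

p̂₁ = 85/1184 = 0.07179, p̂₂ = 40/426 = 0.09390.
Pooled p̂ = (85+40)/(1184+426) = 125/1610 = 0.07764.
SE = √(p̂(1−p̂)(1/n₁+1/n₂)) = √(0.07764·0.92236·0.00319201) = √(0.000228586) = 0.01512.
z = (0.07179 − 0.09390)/0.01512 = -0.02211/0.01512 = -1.462.

z = -1.462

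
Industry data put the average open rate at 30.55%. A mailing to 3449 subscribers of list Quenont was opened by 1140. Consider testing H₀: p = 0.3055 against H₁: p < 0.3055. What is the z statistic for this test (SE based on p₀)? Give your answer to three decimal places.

z = 3.191

p̂ = 1140/3449 ≈ 0.3305306.
SE = √(p₀(1−p₀)/n) = √(0.21217/3449) = 0.0078432.
z = (0.3305306 − 0.3055)/0.0078432 = 0.0250306/0.0078432 = 3.191.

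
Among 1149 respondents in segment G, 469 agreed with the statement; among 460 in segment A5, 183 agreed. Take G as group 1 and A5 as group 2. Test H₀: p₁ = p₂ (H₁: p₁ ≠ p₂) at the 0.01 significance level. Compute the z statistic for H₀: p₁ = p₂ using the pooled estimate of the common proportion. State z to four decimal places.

p̂₁ = 469/1149 = 0.408181, p̂₂ = 183/460 = 0.397826.
Pooled p̂ = (469+183)/(1149+460) = 652/1609 = 0.405221.
SE = √(p̂(1−p̂)(1/n₁+1/n₂)) = √(0.405221·0.594779·0.00304424) = √(0.000733712) = 0.027087.
z = (0.408181 − 0.397826)/0.027087 = 0.010355/0.027087 = 0.3823.
Two-sided p-value ≈ 2·Φ(−0.382) = 0.7023. With α = 0.01, fail to reject H₀.

z = 0.3823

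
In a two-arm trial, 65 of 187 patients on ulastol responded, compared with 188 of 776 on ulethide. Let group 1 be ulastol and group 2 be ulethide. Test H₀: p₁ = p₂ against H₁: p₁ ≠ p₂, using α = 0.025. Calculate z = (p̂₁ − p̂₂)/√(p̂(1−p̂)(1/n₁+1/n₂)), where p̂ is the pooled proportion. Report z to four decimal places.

p̂₁ = 65/187 = 0.347594, p̂₂ = 188/776 = 0.242268.
Pooled p̂ = (65+188)/(187+776) = 253/963 = 0.262721.
SE = √(0.193699 × 0.00663625) = 0.035853.
z = (0.347594 − 0.242268)/0.035853 = 0.105326/0.035853 = 2.9377.
p-value = 2·P(Z > 2.938) ≈ 0.0033; since p < α = 0.025, reject H₀.

z = 2.9377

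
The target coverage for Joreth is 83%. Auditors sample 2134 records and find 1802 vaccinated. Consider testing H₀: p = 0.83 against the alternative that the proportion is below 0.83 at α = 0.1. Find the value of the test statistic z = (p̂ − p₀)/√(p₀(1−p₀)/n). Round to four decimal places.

z = 1.7738

p̂ = 1802/2134 = 0.8444236.
SE = √(p₀(1−p₀)/n) = √(0.1411/2134) = 0.0081314.
z = (0.8444236 − 0.83)/0.0081314 = 0.0144236/0.0081314 = 1.7738.
p-value = P(Z < 1.774) ≈ 0.9620, so at α = 0.1 we fail to reject H₀.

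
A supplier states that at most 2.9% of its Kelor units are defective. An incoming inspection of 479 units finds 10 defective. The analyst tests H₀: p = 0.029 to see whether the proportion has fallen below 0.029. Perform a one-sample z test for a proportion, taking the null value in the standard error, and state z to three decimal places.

p̂ = 10/479 = 0.02088.
SE = √(p₀(1−p₀)/n) = √(0.028159/479) = 0.00767.
z = (0.02088 − 0.029)/0.00767 = -0.00812/0.00767 = -1.059.
p-value = P(Z < -1.059) ≈ 0.1447.

z = -1.059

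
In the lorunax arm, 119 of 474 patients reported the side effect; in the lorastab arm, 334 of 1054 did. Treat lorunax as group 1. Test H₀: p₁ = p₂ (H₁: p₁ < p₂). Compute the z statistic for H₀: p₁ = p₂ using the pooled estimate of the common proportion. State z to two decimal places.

z = -2.61

p̂₁ = 119/474 ≈ 0.25105, p̂₂ = 334/1054 ≈ 0.31689.
Pooled p̂ = (119+334)/(474+1054) = 453/1528 = 0.29647.
SE = √(0.208574 × 0.00305847) = 0.02526.
z = (0.25105 − 0.31689)/0.02526 = -0.06584/0.02526 = -2.61.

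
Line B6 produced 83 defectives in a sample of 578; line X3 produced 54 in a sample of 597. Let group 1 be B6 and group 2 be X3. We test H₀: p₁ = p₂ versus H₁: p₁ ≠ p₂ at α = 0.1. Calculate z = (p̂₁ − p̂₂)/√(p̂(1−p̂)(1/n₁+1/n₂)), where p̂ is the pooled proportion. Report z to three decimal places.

p̂₁ = 83/578 = 0.14360, p̂₂ = 54/597 = 0.09045.
Pooled p̂ = (83+54)/(578+597) = 137/1175 = 0.11660.
SE = √(p̂(1−p̂)(1/n₁+1/n₂)) = √(0.11660·0.88340·0.00340515) = √(0.000350734) = 0.01873.
z = (0.14360 − 0.09045)/0.01873 = 0.05315/0.01873 = 2.838.
Two-sided p-value ≈ 2·Φ(−2.838) = 0.0045, so at α = 0.1 we reject H₀.

z = 2.838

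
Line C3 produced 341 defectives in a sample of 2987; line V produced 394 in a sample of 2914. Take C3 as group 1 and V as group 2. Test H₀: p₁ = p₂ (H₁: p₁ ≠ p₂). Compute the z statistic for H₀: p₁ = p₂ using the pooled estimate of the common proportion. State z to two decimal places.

p̂₁ = 341/2987 = 0.11416, p̂₂ = 394/2914 = 0.13521.
Pooled p̂ = (341+394)/(2987+2914) = 735/5901 = 0.12456.
SE = √(0.109041 × 0.000677955) = 0.00860.
z = (0.11416 − 0.13521)/0.00860 = -0.02105/0.00860 = -2.45.

z = -2.45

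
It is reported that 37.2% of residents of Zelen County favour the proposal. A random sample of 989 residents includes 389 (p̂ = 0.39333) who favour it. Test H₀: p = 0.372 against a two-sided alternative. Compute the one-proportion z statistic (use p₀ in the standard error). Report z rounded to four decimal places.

z = 1.3876

p̂ = 389/989 ≈ 0.3933266.
SE = √(p₀(1−p₀)/n) = √(0.23362/989) = 0.0153693.
z = (0.3933266 − 0.372)/0.0153693 = 0.0213266/0.0153693 = 1.3876.
Two-sided p-value ≈ 2·Φ(−1.388) = 0.1653.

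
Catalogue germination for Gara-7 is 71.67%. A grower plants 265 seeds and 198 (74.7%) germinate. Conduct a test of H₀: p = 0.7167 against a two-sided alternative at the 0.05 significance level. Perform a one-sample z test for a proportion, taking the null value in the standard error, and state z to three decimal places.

p̂ = 198/265 = 0.74717.
SE = √(p₀(1−p₀)/n) = √(0.20304/265) = 0.02768.
z = (0.74717 − 0.7167)/0.02768 = 0.03047/0.02768 = 1.101.
p-value = 2·P(Z > 1.101) ≈ 0.2710, so at α = 0.05 we fail to reject H₀.

z = 1.101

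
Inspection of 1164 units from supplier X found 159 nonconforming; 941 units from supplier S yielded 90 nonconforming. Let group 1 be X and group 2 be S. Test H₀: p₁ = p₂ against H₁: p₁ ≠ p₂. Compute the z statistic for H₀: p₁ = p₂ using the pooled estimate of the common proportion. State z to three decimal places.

p̂₁ = 159/1164 ≈ 0.13660, p̂₂ = 90/941 ≈ 0.09564.
Pooled p̂ = (159+90)/(1164+941) = 249/2105 = 0.11829.
SE = √(p̂(1−p̂)(1/n₁+1/n₂)) = √(0.11829·0.88171·0.00192181) = √(0.000200439) = 0.01416.
z = (0.13660 − 0.09564)/0.01416 = 0.04096/0.01416 = 2.893.
p-value = 2·P(Z > 2.893) ≈ 0.0038.

z = 2.893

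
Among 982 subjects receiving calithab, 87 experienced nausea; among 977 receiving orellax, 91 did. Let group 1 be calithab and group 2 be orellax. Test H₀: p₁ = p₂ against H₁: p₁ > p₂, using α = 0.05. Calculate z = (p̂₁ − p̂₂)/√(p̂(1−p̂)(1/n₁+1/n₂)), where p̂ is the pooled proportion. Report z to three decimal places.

p̂₁ = 87/982 = 0.08859, p̂₂ = 91/977 = 0.09314.
Pooled p̂ = (87+91)/(982+977) = 178/1959 = 0.09086.
SE = √(0.0826067 × 0.00204187) = 0.01299.
z = (0.08859 − 0.09314)/0.01299 = -0.00455/0.01299 = -0.350.
p-value = P(Z > -0.350) ≈ 0.6369. With α = 0.05, fail to reject H₀.

z = -0.350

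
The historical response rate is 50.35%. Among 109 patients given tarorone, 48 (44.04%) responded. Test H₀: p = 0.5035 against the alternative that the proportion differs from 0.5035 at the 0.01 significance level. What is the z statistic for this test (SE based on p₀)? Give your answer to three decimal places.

z = -1.318

p̂ = 48/109 = 0.44037.
Under H₀, SE = √(0.5035·0.4965/109) = √(0.00229347) = 0.04789.
z = (0.44037 − 0.5035)/0.04789 = -0.06313/0.04789 = -1.318.
Two-sided p-value ≈ 2·Φ(−1.318) = 0.1874; since p > α = 0.01, fail to reject H₀.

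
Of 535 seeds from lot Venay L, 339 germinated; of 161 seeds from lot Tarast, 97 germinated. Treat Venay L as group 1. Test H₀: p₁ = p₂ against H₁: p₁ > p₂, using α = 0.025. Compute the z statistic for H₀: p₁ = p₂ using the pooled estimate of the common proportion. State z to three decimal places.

p̂₁ = 339/535 ≈ 0.63364, p̂₂ = 97/161 ≈ 0.60248.
Pooled p̂ = (339+97)/(535+161) = 436/696 = 0.62644.
SE = √(0.234014 × 0.00808034) = 0.04348.
z = (0.63364 − 0.60248)/0.04348 = 0.03116/0.04348 = 0.717.
p-value = P(Z > 0.717) ≈ 0.2368. With α = 0.025, fail to reject H₀.

z = 0.717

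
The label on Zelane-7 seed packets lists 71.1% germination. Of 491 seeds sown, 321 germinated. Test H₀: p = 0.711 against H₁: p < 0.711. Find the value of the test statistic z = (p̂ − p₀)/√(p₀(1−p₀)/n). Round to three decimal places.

z = -2.798

p̂ = 321/491 = 0.653768.
SE = √(p₀(1−p₀)/n) = √(0.20548/491) = 0.020457.
z = (0.653768 − 0.711)/0.020457 = -0.057232/0.020457 = -2.798.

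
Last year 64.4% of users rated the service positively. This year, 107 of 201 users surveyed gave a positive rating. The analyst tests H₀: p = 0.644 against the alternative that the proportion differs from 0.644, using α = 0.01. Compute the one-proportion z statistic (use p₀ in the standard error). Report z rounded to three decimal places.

p̂ = 107/201 ≈ 0.53234.
SE = √(p₀(1−p₀)/n) = √(0.22926/201) = 0.03377.
z = (0.53234 − 0.644)/0.03377 = -0.11166/0.03377 = -3.306.
Two-sided p-value ≈ 2·Φ(−3.306) = 0.0009; since p < α = 0.01, reject H₀.

z = -3.306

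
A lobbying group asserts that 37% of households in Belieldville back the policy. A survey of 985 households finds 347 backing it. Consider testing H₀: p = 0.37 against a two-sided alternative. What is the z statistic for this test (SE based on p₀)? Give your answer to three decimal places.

p̂ = 347/985 ≈ 0.35228.
SE = √(p₀(1−p₀)/n) = √(0.2331/985) = 0.01538.
z = (0.35228 − 0.37)/0.01538 = -0.01772/0.01538 = -1.152.
Two-sided p-value ≈ 2·Φ(−1.152) = 0.2495.

z = -1.152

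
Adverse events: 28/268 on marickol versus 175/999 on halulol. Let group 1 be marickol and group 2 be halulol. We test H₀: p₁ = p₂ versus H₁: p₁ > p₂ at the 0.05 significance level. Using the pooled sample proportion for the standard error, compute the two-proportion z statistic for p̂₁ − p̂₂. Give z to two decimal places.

z = -2.80

p̂₁ = 28/268 = 0.10448, p̂₂ = 175/999 = 0.17518.
Pooled p̂ = (28+175)/(268+999) = 203/1267 = 0.16022.
SE = √(0.13455 × 0.00473234) = 0.02523.
z = (0.10448 − 0.17518)/0.02523 = -0.07070/0.02523 = -2.80.
p-value = P(Z > -2.802) ≈ 0.9975. With α = 0.05, fail to reject H₀.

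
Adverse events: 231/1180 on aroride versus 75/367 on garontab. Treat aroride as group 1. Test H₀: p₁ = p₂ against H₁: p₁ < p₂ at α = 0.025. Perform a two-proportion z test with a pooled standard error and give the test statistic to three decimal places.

z = -0.361

p̂₁ = 231/1180 ≈ 0.19576, p̂₂ = 75/367 ≈ 0.20436.
Pooled p̂ = (231+75)/(1180+367) = 306/1547 = 0.19780.
SE = √(0.158676 × 0.00357225) = 0.02381.
z = (0.19576 − 0.20436)/0.02381 = -0.00860/0.02381 = -0.361.
p-value = P(Z < -0.361) ≈ 0.3590. With α = 0.025, fail to reject H₀.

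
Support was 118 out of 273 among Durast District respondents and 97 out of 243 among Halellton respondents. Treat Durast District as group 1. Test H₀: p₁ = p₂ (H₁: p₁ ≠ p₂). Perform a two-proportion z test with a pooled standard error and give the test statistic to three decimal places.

p̂₁ = 118/273 = 0.43223, p̂₂ = 97/243 = 0.39918.
Pooled p̂ = (118+97)/(273+243) = 215/516 = 0.41667.
SE = √(0.243056 × 0.00777823) = 0.04348.
z = (0.43223 − 0.39918)/0.04348 = 0.03305/0.04348 = 0.760.
p-value = 2·P(Z > 0.760) ≈ 0.4471.

z = 0.760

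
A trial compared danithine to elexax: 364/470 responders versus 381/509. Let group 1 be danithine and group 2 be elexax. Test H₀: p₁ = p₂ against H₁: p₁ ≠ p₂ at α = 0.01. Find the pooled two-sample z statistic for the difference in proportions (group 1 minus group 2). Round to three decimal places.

p̂₁ = 364/470 ≈ 0.77447, p̂₂ = 381/509 ≈ 0.74853.
Pooled p̂ = (364+381)/(470+509) = 745/979 = 0.76098.
SE = √(0.181889 × 0.0040923) = 0.02728.
z = (0.77447 − 0.74853)/0.02728 = 0.02594/0.02728 = 0.951.
Two-sided p-value ≈ 2·Φ(−0.951) = 0.3417. With α = 0.01, fail to reject H₀.

z = 0.951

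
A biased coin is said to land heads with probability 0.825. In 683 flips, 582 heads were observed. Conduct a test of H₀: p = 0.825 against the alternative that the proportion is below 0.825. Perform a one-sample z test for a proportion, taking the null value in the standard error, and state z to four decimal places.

p̂ = 582/683 ≈ 0.852123.
Standard error under H₀: √(0.825×0.175/683) = 0.014539.
z = (0.852123 − 0.825)/0.014539 = 0.027123/0.014539 = 1.8655.

z = 1.8655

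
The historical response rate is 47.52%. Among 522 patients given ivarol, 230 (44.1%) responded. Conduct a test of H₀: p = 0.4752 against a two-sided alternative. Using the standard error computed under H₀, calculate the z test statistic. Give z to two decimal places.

p̂ = 230/522 ≈ 0.4406.
Under H₀, SE = √(0.4752·0.5248/522) = √(0.000477749) = 0.0219.
z = (0.4406 − 0.4752)/0.0219 = -0.0346/0.0219 = -1.58.
Two-sided p-value ≈ 2·Φ(−1.582) = 0.1136.

z = -1.58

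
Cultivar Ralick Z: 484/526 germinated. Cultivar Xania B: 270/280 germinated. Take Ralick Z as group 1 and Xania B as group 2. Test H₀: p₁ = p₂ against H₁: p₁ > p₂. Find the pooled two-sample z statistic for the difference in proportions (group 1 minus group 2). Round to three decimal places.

z = -2.428

p̂₁ = 484/526 ≈ 0.920152, p̂₂ = 270/280 ≈ 0.964286.
Pooled p̂ = (484+270)/(526+280) = 754/806 = 0.935484.
SE = √(0.0603538 × 0.00547257) = 0.018174.
z = (0.920152 − 0.964286)/0.018174 = -0.044134/0.018174 = -2.428.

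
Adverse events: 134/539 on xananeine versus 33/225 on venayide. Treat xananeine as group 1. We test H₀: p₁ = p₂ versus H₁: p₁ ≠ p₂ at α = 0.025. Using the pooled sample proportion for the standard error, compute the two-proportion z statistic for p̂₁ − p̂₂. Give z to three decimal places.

p̂₁ = 134/539 = 0.24861, p̂₂ = 33/225 = 0.14667.
Pooled p̂ = (134+33)/(539+225) = 167/764 = 0.21859.
SE = √(0.170806 × 0.00629973) = 0.03280.
z = (0.24861 − 0.14667)/0.03280 = 0.10194/0.03280 = 3.108.
Two-sided p-value ≈ 2·Φ(−3.108) = 0.0019. With α = 0.025, reject H₀.

z = 3.108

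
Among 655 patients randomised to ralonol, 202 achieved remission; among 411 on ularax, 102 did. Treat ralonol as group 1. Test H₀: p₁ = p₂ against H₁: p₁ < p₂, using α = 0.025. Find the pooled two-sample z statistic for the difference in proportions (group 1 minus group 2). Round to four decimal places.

z = 2.1196

p̂₁ = 202/655 = 0.3083969, p̂₂ = 102/411 = 0.2481752.
Pooled p̂ = (202+102)/(655+411) = 304/1066 = 0.2851782.
SE = √(0.203852 × 0.00395981) = 0.0284115.
z = (0.3083969 − 0.2481752)/0.0284115 = 0.0602217/0.0284115 = 2.1196.
p-value = P(Z < 2.120) ≈ 0.9830, so at α = 0.025 we fail to reject H₀.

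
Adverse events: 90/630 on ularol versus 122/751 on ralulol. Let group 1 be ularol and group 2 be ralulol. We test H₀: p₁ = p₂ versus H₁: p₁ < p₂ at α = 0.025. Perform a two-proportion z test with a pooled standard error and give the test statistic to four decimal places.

z = -1.0060

p̂₁ = 90/630 = 0.1428571, p̂₂ = 122/751 = 0.1624501.
Pooled p̂ = (90+122)/(630+751) = 212/1381 = 0.1535119.
SE = √(0.129946 × 0.00291886) = 0.0194755.
z = (0.1428571 − 0.1624501)/0.0194755 = -0.0195930/0.0194755 = -1.0060.
p-value = P(Z < -1.006) ≈ 0.1572. With α = 0.025, fail to reject H₀.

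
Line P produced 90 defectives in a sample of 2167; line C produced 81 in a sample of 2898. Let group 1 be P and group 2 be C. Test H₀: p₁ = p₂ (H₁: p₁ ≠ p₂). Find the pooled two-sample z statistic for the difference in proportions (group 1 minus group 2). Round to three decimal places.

p̂₁ = 90/2167 ≈ 0.041532, p̂₂ = 81/2898 ≈ 0.027950.
Pooled p̂ = (90+81)/(2167+2898) = 171/5065 = 0.033761.
SE = √(p̂(1−p̂)(1/n₁+1/n₂)) = √(0.033761·0.966239·0.000806533) = √(2.63102e-05) = 0.005129.
z = (0.041532 − 0.027950)/0.005129 = 0.013582/0.005129 = 2.648.

z = 2.648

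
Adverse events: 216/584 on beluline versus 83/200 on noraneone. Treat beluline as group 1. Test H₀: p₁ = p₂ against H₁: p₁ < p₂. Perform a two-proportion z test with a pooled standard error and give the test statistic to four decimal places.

p̂₁ = 216/584 = 0.369863, p̂₂ = 83/200 = 0.415000.
Pooled p̂ = (216+83)/(584+200) = 299/784 = 0.381378.
SE = √(0.235929 × 0.00671233) = 0.039795.
z = (0.369863 − 0.415000)/0.039795 = -0.045137/0.039795 = -1.1342.

z = -1.1342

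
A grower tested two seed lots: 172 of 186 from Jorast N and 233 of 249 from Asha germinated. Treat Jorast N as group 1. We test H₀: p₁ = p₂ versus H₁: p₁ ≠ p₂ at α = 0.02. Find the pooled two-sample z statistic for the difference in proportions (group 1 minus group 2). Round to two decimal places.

z = -0.45

p̂₁ = 172/186 ≈ 0.9247, p̂₂ = 233/249 ≈ 0.9357.
Pooled p̂ = (172+233)/(186+249) = 405/435 = 0.9310.
SE = √(0.0642093 × 0.00939241) = 0.0246.
z = (0.9247 − 0.9357)/0.0246 = -0.0110/0.0246 = -0.45.
p-value = 2·P(Z > 0.448) ≈ 0.6539; since p > α = 0.02, fail to reject H₀.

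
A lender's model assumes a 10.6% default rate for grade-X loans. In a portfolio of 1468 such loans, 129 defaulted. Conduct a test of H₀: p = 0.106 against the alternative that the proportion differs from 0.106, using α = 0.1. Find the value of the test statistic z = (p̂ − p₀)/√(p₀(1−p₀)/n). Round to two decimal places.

z = -2.26

p̂ = 129/1468 = 0.0879.
Under H₀, SE = √(0.106·0.894/1468) = √(6.45531e-05) = 0.0080.
z = (0.0879 − 0.106)/0.0080 = -0.0181/0.0080 = -2.26.
p-value = 2·P(Z > 2.256) ≈ 0.0241, so at α = 0.1 we reject H₀.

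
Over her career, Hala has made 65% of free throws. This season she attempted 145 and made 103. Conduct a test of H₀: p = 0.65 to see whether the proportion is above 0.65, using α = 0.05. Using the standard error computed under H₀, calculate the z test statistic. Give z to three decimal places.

z = 1.523

p̂ = 103/145 = 0.71034.
Under H₀, SE = √(0.65·0.35/145) = √(0.00156897) = 0.03961.
z = (0.71034 − 0.65)/0.03961 = 0.06034/0.03961 = 1.523.
p-value = P(Z > 1.523) ≈ 0.0638. With α = 0.05, fail to reject H₀.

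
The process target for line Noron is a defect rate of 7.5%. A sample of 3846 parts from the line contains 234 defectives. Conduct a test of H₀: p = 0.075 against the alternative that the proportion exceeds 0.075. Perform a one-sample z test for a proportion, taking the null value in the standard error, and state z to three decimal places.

z = -3.333

p̂ = 234/3846 = 0.0608424.
SE = √(p₀(1−p₀)/n) = √(0.069375/3846) = 0.0042471.
z = (0.0608424 − 0.075)/0.0042471 = -0.0141576/0.0042471 = -3.333.
p-value = P(Z > -3.333) ≈ 0.9996.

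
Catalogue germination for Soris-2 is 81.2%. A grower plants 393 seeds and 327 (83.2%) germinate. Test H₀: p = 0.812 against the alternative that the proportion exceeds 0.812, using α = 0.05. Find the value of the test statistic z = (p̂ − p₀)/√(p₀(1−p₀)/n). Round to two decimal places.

p̂ = 327/393 = 0.8321.
Standard error under H₀: √(0.812×0.188/393) = 0.0197.
z = (0.8321 − 0.812)/0.0197 = 0.0201/0.0197 = 1.02.
p-value = P(Z > 1.018) ≈ 0.1544, so at α = 0.05 we fail to reject H₀.

z = 1.02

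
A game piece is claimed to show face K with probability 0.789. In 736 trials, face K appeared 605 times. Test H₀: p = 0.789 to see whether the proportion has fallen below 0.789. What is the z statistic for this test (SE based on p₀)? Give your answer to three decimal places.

p̂ = 605/736 ≈ 0.82201.
SE = √(p₀(1−p₀)/n) = √(0.16648/736) = 0.01504.
z = (0.82201 − 0.789)/0.01504 = 0.03301/0.01504 = 2.195.

z = 2.195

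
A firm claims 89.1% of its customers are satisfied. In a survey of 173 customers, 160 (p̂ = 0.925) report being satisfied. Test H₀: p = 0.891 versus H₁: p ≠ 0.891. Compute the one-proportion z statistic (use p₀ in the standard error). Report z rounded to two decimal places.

p̂ = 160/173 ≈ 0.9249.
Standard error under H₀: √(0.891×0.109/173) = 0.0237.
z = (0.9249 − 0.891)/0.0237 = 0.0339/0.0237 = 1.43.

z = 1.43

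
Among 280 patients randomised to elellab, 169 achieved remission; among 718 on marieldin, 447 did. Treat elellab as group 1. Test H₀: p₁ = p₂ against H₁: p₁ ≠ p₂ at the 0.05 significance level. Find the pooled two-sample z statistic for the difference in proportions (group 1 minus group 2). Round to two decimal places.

z = -0.55

p̂₁ = 169/280 = 0.60357, p̂₂ = 447/718 = 0.62256.
Pooled p̂ = (169+447)/(280+718) = 616/998 = 0.61723.
SE = √(p̂(1−p̂)(1/n₁+1/n₂)) = √(0.61723·0.38277·0.00496419) = √(0.00117282) = 0.03425.
z = (0.60357 − 0.62256)/0.03425 = -0.01899/0.03425 = -0.55.
Two-sided p-value ≈ 2·Φ(−0.555) = 0.5792, so at α = 0.05 we fail to reject H₀.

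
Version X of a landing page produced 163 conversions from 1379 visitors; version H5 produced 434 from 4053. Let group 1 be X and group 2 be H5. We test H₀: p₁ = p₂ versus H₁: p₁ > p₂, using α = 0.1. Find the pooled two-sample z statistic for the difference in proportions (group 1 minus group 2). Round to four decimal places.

z = 1.1405

p̂₁ = 163/1379 ≈ 0.118202, p̂₂ = 434/4053 ≈ 0.107081.
Pooled p̂ = (163+434)/(1379+4053) = 597/5432 = 0.109904.
SE = √(p̂(1−p̂)(1/n₁+1/n₂)) = √(0.109904·0.890096·0.000971894) = √(9.50758e-05) = 0.009751.
z = (0.118202 − 0.107081)/0.009751 = 0.011121/0.009751 = 1.1405.
p-value = P(Z > 1.140) ≈ 0.1270, so at α = 0.1 we fail to reject H₀.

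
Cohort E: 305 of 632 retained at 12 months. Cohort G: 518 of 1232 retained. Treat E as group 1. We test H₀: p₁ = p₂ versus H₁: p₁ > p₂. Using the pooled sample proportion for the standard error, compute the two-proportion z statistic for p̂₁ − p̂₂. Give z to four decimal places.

p̂₁ = 305/632 = 0.482595, p̂₂ = 518/1232 = 0.420455.
Pooled p̂ = (305+518)/(632+1232) = 823/1864 = 0.441524.
SE = √(0.246581 × 0.00239397) = 0.024296.
z = (0.482595 − 0.420455)/0.024296 = 0.062140/0.024296 = 2.5576.
p-value = P(Z > 2.558) ≈ 0.0053.

z = 2.5576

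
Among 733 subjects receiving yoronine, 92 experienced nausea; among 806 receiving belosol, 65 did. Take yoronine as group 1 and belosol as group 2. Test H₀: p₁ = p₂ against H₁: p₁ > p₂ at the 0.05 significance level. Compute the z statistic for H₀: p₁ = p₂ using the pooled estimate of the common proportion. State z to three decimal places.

p̂₁ = 92/733 = 0.12551, p̂₂ = 65/806 = 0.08065.
Pooled p̂ = (92+65)/(733+806) = 157/1539 = 0.10201.
SE = √(p̂(1−p̂)(1/n₁+1/n₂)) = √(0.10201·0.89799·0.00260495) = √(0.000238633) = 0.01545.
z = (0.12551 − 0.08065)/0.01545 = 0.04486/0.01545 = 2.904.
p-value = P(Z > 2.904) ≈ 0.0018, so at α = 0.05 we reject H₀.

z = 2.904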